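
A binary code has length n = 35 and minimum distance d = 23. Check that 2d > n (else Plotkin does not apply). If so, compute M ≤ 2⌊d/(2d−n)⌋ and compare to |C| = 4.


Plotkin bound M ≤ 4; given |C| = 4 ≤ bound (satisfied).

Check applicability: 2d = 46, n = 35.
2d − n = 11 > 0, so Plotkin applies.
Compute d/(2d−n) = 23/11 ≈ 2.0909.
⌊d/(2d−n)⌋ = 2.
Plotkin bound: M ≤ 2·2 = 4.
Given |C| = 4, check: satisfied.
This |C| is at the Plotkin bound.


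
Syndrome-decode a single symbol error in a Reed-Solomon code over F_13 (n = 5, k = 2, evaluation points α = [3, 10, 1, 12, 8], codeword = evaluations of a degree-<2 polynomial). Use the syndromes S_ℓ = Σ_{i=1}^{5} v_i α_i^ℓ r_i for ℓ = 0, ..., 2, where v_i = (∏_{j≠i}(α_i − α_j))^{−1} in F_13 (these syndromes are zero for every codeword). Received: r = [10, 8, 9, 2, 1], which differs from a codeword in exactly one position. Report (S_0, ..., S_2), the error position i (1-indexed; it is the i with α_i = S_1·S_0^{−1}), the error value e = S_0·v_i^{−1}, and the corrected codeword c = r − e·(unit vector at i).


S = (1, 3, 9), error at position 1, error magnitude e = 7, c = [3, 8, 9, 2, 1].

Step 1: column multipliers v_i = (∏_{j≠i}(α_i − α_j))^{−1} mod 13.
  i = 1 (α = 3): (3−10)(3−1)(3−12)(3−8) = (−7)·2·(−9)·(−5) = −630 ≡ 7, so v_1 = 7^{−1} = 2 (mod 13).
  i = 2 (α = 10): (10−3)(10−1)(10−12)(10−8) = 7·9·(−2)·2 = −252 ≡ 8, so v_2 = 8^{−1} = 5 (mod 13).
  i = 3 (α = 1): (1−3)(1−10)(1−12)(1−8) = (−2)·(−9)·(−11)·(−7) = 1386 ≡ 8, so v_3 = 8^{−1} = 5 (mod 13).
  i = 4 (α = 12): (12−3)(12−10)(12−1)(12−8) = 9·2·11·4 = 792 ≡ 12, so v_4 = 12^{−1} = 12 (mod 13).
  i = 5 (α = 8): (8−3)(8−10)(8−1)(8−12) = 5·(−2)·7·(−4) = 280 ≡ 7, so v_5 = 7^{−1} = 2 (mod 13).
  v = [2, 5, 5, 12, 2].
Step 2: syndromes of r = [10, 8, 9, 2, 1] (all sums mod 13).
  S_0 = Σ v_i r_i = 2·10 + 5·8 + 5·9 + 12·2 + 2·1 = 131 ≡ 1.
  S_1 = Σ v_i α_i r_i = 2·3·10 + 5·10·8 + 5·1·9 + 12·12·2 + 2·8·1 = 809 ≡ 3.
  α_i^2 mod 13 = [9, 9, 1, 1, 12].
  S_2 = Σ v_i α_i^2 r_i = 2·9·10 + 5·9·8 + 5·1·9 + 12·1·2 + 2·12·1 = 633 ≡ 9.
  S = (1, 3, 9) ≠ 0, so r is not a codeword (an error is present).
Step 3: locate the error. For a single error e at position i, S_ℓ = v_i·e·α_i^ℓ, so α_err = S_1/S_0.
  S_0^{−1} = 1^{−1} = 1 (mod 13), so α_err = 3·1 = 3 ≡ 3 = α_1. Error position i = 1.
  Consistency check: S_2/S_1 = 9·9 = 81 ≡ 3 = α_err ✓ (single-error assumption holds).
Step 4: error magnitude e = S_0/v_1 = S_0·∏_{j≠1}(α_1 − α_j) = 1·7 = 7 ≡ 7 (mod 13).
Step 5: correct position 1: c_1 = r_1 − e = 10 − 7 ≡ 3 (mod 13). Hence c = [3, 8, 9, 2, 1].
  Check: interpolating c through the α_i gives m(x) = 12 + 10·x (degree < 2) with m(α_i) = c_i for every i, so c is indeed a codeword.


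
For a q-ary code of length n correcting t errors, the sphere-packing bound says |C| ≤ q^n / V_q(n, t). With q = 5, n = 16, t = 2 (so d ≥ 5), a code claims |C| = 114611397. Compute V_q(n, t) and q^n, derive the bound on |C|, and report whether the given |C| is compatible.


V_q(n, t) = 1985, q^n = 152587890625, Hamming bound = 76870473, |C| = 114611397 > bound (violated).

Step 1: Compute V_q(n, t) = Σ_{j=0}^2 C(n, j) (q−1)^j.
  j = 0: C(16,0)·(4)^0 = 1·1 = 1.
  j = 1: C(16,1)·(4)^1 = 16·4 = 64.
  j = 2: C(16,2)·(4)^2 = 120·16 = 1920.
  V_q(n, t) = 1 + 64 + 1920 = 1985.
Step 2: q^n = 5^16 = 152587890625.
Step 3: Hamming bound ⌊q^n / V_q(n,t)⌋ = ⌊152587890625/1985⌋ = 76870473.
Step 4: Compare |C| = 114611397 to 76870473: violated.
The claimed |C| lies above the Hamming bound, so no 5-ary code of length 16 with d ≥ 5 can have 114611397 codewords.


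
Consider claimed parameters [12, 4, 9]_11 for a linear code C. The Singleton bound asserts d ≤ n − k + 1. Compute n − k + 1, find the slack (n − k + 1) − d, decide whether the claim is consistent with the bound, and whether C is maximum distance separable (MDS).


Singleton RHS = n − k + 1 = 9, slack = 0, bound satisfied, MDS.

Singleton bound: d ≤ n − k + 1.
Here n = 12, k = 4, so n − k + 1 = 9.
Given d = 9, check d ≤ 9: YES.
Slack = (n − k + 1) − d = 0.
The code is MDS (slack = 0).
Description: the claimed parameters are [12, 4, 9]_11; such a code would be MDS (meets Singleton bound).


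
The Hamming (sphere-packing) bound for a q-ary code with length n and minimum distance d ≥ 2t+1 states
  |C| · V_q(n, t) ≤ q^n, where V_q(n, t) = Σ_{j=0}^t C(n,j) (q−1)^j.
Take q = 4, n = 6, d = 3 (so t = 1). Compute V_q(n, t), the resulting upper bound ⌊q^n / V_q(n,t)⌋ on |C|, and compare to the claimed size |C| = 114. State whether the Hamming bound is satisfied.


V_q(n, t) = 19, q^n = 4096, Hamming bound = 215, |C| = 114 ≤ bound (satisfied).

Step 1: Compute V_q(n, t) = Σ_{j=0}^1 C(n, j) (q−1)^j.
  j = 0: C(6,0)·(3)^0 = 1·1 = 1.
  j = 1: C(6,1)·(3)^1 = 6·3 = 18.
  V_q(n, t) = 1 + 18 = 19.
Step 2: q^n = 4^6 = 4096.
Step 3: Hamming bound ⌊q^n / V_q(n,t)⌋ = ⌊4096/19⌋ = 215.
Step 4: Compare |C| = 114 to 215: satisfied.
The claimed |C| lies below the Hamming bound.


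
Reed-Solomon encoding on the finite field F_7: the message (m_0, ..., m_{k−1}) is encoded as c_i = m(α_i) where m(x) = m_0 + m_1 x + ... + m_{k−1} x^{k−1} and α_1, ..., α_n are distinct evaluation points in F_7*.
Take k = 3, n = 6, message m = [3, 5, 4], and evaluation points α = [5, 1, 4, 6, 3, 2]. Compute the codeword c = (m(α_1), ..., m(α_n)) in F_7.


c = [2, 5, 3, 2, 5, 1]

Message polynomial: m(x) = 3 + 5·x + 4·x^2 (mod 7).
For each evaluation point α_i, compute m(α_i) mod 7:
  α_1 = 5: Horner steps 4 → 4 → 2, so m(5) = 2.
  α_2 = 1: Horner steps 4 → 2 → 5, so m(1) = 5.
  α_3 = 4: Horner steps 4 → 0 → 3, so m(4) = 3.
  α_4 = 6: Horner steps 4 → 1 → 2, so m(6) = 2.
  α_5 = 3: Horner steps 4 → 3 → 5, so m(3) = 5.
  α_6 = 2: Horner steps 4 → 6 → 1, so m(2) = 1.
Codeword c = [2, 5, 3, 2, 5, 1] ∈ F_7^6.


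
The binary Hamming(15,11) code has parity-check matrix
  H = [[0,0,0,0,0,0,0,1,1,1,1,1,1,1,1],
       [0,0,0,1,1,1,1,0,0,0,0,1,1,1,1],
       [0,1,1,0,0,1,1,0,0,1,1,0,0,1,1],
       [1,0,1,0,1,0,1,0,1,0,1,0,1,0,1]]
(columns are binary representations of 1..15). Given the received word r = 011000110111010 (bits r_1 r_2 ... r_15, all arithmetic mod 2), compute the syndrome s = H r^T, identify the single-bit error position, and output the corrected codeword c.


s = (1, 1, 0, 1)^T, error position = 13, corrected codeword c = 011000110111110

Compute s = H r^T mod 2 one row at a time:
  s_1 = 1 + 0 + 1 + 1 + 1 + 0 + 1 + 0 = 5 ≡ 1 (mod 2).
  s_2 = 0 + 0 + 0 + 1 + 1 + 0 + 1 + 0 = 3 ≡ 1 (mod 2).
  s_3 = 1 + 1 + 0 + 1 + 1 + 1 + 1 + 0 = 6 ≡ 0 (mod 2).
  s_4 = 0 + 1 + 0 + 1 + 0 + 1 + 0 + 0 = 3 ≡ 1 (mod 2).
s = (1, 1, 0, 1)^T — this equals column 13 of H (binary 1101), so error is at position 13.
Correct: flip bit 13 of r = 011000110111010 to get c = 011000110111110.


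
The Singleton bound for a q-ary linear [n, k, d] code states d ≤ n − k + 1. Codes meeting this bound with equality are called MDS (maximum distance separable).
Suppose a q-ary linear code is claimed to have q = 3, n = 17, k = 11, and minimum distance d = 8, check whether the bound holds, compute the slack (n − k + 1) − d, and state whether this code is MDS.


Singleton RHS = n − k + 1 = 7, slack = -1, bound violated (no such code; not MDS).

Singleton bound: d ≤ n − k + 1.
Here n = 17, k = 11, so n − k + 1 = 7.
Given d = 8, check d ≤ 7: NO.
Slack = (n − k + 1) − d = -1.
The slack is negative: d = 8 exceeds n − k + 1 = 7 by 1, so the Singleton bound is violated and no linear [17, 11, 8]_3 code can exist. In particular it is not MDS (MDS requires d = n − k + 1 exactly).
Description: the claimed parameters are [17, 11, 8]_3; such a code would be impossible (violates the Singleton bound).


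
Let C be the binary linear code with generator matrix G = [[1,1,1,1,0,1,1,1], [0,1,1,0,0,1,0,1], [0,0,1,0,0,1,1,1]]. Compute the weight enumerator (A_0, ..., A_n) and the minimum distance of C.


Weight distribution: A_0 = 1, A_2 = 1, A_3 = 2, A_4 = 2, A_5 = 1, A_7 = 1. Minimum distance d = 2.

Enumerate all 2^3 = 8 messages m ∈ F_2^3.
For each, compute codeword c = mG in F_2^8, then tally its weight.
  m = 000 → c = 00000000, weight = 0.
  m = 100 → c = 11110111, weight = 7.
  m = 010 → c = 01100101, weight = 4.
  m = 110 → c = 10010010, weight = 3.
  m = 001 → c = 00100111, weight = 4.
  m = 101 → c = 11010000, weight = 3.
  m = 011 → c = 01000010, weight = 2.
  m = 111 → c = 10110101, weight = 5.
Tally weights:
  weight 0: 1 codewords.
  weight 2: 1 codewords.
  weight 3: 2 codewords.
  weight 4: 2 codewords.
  weight 5: 1 codewords.
  weight 7: 1 codewords.
Minimum distance d = smallest w > 0 with A_w > 0 = 2.
Sanity: Σ A_w = 8 = 2^3 = 8 ✓.


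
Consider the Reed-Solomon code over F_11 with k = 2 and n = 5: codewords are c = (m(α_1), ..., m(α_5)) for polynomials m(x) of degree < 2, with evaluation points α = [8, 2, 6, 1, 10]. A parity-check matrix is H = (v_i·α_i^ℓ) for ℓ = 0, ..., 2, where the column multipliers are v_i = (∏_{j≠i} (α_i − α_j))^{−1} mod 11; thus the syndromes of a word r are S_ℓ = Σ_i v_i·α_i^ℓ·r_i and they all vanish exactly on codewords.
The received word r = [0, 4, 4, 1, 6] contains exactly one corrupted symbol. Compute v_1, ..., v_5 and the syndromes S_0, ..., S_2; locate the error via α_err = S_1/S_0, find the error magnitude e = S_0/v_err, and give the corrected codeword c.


S = (9, 10, 5), error at position 3, error magnitude e = 10, c = [0, 4, 5, 1, 6].

Step 1: column multipliers v_i = (∏_{j≠i}(α_i − α_j))^{−1} mod 11.
  i = 1 (α = 8): (8−2)(8−6)(8−1)(8−10) = 6·2·7·(−2) = −168 ≡ 8, so v_1 = 8^{−1} = 7 (mod 11).
  i = 2 (α = 2): (2−8)(2−6)(2−1)(2−10) = (−6)·(−4)·1·(−8) = −192 ≡ 6, so v_2 = 6^{−1} = 2 (mod 11).
  i = 3 (α = 6): (6−8)(6−2)(6−1)(6−10) = (−2)·4·5·(−4) = 160 ≡ 6, so v_3 = 6^{−1} = 2 (mod 11).
  i = 4 (α = 1): (1−8)(1−2)(1−6)(1−10) = (−7)·(−1)·(−5)·(−9) = 315 ≡ 7, so v_4 = 7^{−1} = 8 (mod 11).
  i = 5 (α = 10): (10−8)(10−2)(10−6)(10−1) = 2·8·4·9 = 576 ≡ 4, so v_5 = 4^{−1} = 3 (mod 11).
  v = [7, 2, 2, 8, 3].
Step 2: syndromes of r = [0, 4, 4, 1, 6] (all sums mod 11).
  S_0 = Σ v_i r_i = 7·0 + 2·4 + 2·4 + 8·1 + 3·6 = 42 ≡ 9.
  S_1 = Σ v_i α_i r_i = 7·8·0 + 2·2·4 + 2·6·4 + 8·1·1 + 3·10·6 = 252 ≡ 10.
  α_i^2 mod 11 = [9, 4, 3, 1, 1].
  S_2 = Σ v_i α_i^2 r_i = 7·9·0 + 2·4·4 + 2·3·4 + 8·1·1 + 3·1·6 = 82 ≡ 5.
  S = (9, 10, 5) ≠ 0, so r is not a codeword (an error is present).
Step 3: locate the error. For a single error e at position i, S_ℓ = v_i·e·α_i^ℓ, so α_err = S_1/S_0.
  S_0^{−1} = 9^{−1} = 5 (mod 11), so α_err = 10·5 = 50 ≡ 6 = α_3. Error position i = 3.
  Consistency check: S_2/S_1 = 5·10 = 50 ≡ 6 = α_err ✓ (single-error assumption holds).
Step 4: error magnitude e = S_0/v_3 = S_0·∏_{j≠3}(α_3 − α_j) = 9·6 = 54 ≡ 10 (mod 11).
Step 5: correct position 3: c_3 = r_3 − e = 4 − 10 ≡ 5 (mod 11). Hence c = [0, 4, 5, 1, 6].
  Check: interpolating c through the α_i gives m(x) = 9 + 3·x (degree < 2) with m(α_i) = c_i for every i, so c is indeed a codeword.


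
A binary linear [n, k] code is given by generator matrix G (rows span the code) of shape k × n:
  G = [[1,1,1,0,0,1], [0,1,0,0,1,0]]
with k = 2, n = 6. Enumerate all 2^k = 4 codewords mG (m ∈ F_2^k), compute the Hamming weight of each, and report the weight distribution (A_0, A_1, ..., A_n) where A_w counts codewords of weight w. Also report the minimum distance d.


Weight distribution: A_0 = 1, A_2 = 1, A_4 = 2. Minimum distance d = 2.

Enumerate all 2^2 = 4 messages m ∈ F_2^2.
For each, compute codeword c = mG in F_2^6, then tally its weight.
  m = 00 → c = 000000, weight = 0.
  m = 10 → c = 111001, weight = 4.
  m = 01 → c = 010010, weight = 2.
  m = 11 → c = 101011, weight = 4.
Tally weights:
  weight 0: 1 codewords.
  weight 2: 1 codewords.
  weight 4: 2 codewords.
Minimum distance d = smallest w > 0 with A_w > 0 = 2.
Sanity: Σ A_w = 4 = 2^2 = 4 ✓.


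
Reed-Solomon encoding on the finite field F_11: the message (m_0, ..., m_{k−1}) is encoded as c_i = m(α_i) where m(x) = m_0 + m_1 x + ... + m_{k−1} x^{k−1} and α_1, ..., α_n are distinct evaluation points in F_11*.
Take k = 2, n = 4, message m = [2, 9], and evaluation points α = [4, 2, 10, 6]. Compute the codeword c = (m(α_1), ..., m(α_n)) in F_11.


c = [5, 9, 4, 1]

Message polynomial: m(x) = 2 + 9·x (mod 11).
For each evaluation point α_i, compute m(α_i) mod 11:
  α_1 = 4: Horner steps 9 → 5, so m(4) = 5.
  α_2 = 2: Horner steps 9 → 9, so m(2) = 9.
  α_3 = 10: Horner steps 9 → 4, so m(10) = 4.
  α_4 = 6: Horner steps 9 → 1, so m(6) = 1.
Codeword c = [5, 9, 4, 1] ∈ F_11^4.


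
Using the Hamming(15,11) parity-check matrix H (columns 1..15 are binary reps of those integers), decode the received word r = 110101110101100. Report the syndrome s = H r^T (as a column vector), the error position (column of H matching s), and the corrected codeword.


s = (0, 1, 0, 1)^T, error position = 5, corrected codeword c = 110111110101100

Compute s = H r^T mod 2 one row at a time:
  s_1 = 1 + 0 + 1 + 0 + 1 + 1 + 0 + 0 = 4 ≡ 0 (mod 2).
  s_2 = 1 + 0 + 1 + 1 + 1 + 1 + 0 + 0 = 5 ≡ 1 (mod 2).
  s_3 = 1 + 0 + 1 + 1 + 1 + 0 + 0 + 0 = 4 ≡ 0 (mod 2).
  s_4 = 1 + 0 + 0 + 1 + 0 + 0 + 1 + 0 = 3 ≡ 1 (mod 2).
s = (0, 1, 0, 1)^T — this equals column 5 of H (binary 0101), so error is at position 5.
Correct: flip bit 5 of r = 110101110101100 to get c = 110111110101100.


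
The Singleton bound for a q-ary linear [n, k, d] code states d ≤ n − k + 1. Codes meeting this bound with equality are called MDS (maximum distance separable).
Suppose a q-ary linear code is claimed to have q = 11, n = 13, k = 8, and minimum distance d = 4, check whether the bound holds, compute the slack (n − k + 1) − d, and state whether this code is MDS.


Singleton RHS = n − k + 1 = 6, slack = 2, bound satisfied, not MDS.

Singleton bound: d ≤ n − k + 1.
Here n = 13, k = 8, so n − k + 1 = 6.
Given d = 4, check d ≤ 6: YES.
Slack = (n − k + 1) − d = 2.
The code is NOT MDS (slack = 2 > 0).
Description: the claimed parameters are [13, 8, 4]_11; such a code would be non-MDS.


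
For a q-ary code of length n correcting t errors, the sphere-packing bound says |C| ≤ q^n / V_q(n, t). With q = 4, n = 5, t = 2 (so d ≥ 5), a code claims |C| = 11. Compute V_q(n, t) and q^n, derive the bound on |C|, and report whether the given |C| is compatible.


V_q(n, t) = 106, q^n = 1024, Hamming bound = 9, |C| = 11 > bound (violated).

Step 1: Compute V_q(n, t) = Σ_{j=0}^2 C(n, j) (q−1)^j.
  j = 0: C(5,0)·(3)^0 = 1·1 = 1.
  j = 1: C(5,1)·(3)^1 = 5·3 = 15.
  j = 2: C(5,2)·(3)^2 = 10·9 = 90.
  V_q(n, t) = 1 + 15 + 90 = 106.
Step 2: q^n = 4^5 = 1024.
Step 3: Hamming bound ⌊q^n / V_q(n,t)⌋ = ⌊1024/106⌋ = 9.
Step 4: Compare |C| = 11 to 9: violated.
The claimed |C| lies above the Hamming bound, so no 4-ary code of length 5 with d ≥ 5 can have 11 codewords.


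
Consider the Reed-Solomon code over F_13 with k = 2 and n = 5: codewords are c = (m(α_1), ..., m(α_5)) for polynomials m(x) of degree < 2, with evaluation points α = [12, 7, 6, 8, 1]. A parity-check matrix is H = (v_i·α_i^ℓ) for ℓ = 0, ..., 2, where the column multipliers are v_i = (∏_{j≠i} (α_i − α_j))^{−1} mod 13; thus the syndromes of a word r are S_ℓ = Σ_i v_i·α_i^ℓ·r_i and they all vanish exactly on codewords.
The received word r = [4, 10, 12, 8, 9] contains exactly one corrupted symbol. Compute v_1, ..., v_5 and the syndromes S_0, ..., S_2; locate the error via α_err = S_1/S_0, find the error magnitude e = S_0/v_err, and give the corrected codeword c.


S = (8, 5, 8), error at position 1, error magnitude e = 4, c = [0, 10, 12, 8, 9].

Step 1: column multipliers v_i = (∏_{j≠i}(α_i − α_j))^{−1} mod 13.
  i = 1 (α = 12): (12−7)(12−6)(12−8)(12−1) = 5·6·4·11 = 1320 ≡ 7, so v_1 = 7^{−1} = 2 (mod 13).
  i = 2 (α = 7): (7−12)(7−6)(7−8)(7−1) = (−5)·1·(−1)·6 = 30 ≡ 4, so v_2 = 4^{−1} = 10 (mod 13).
  i = 3 (α = 6): (6−12)(6−7)(6−8)(6−1) = (−6)·(−1)·(−2)·5 = −60 ≡ 5, so v_3 = 5^{−1} = 8 (mod 13).
  i = 4 (α = 8): (8−12)(8−7)(8−6)(8−1) = (−4)·1·2·7 = −56 ≡ 9, so v_4 = 9^{−1} = 3 (mod 13).
  i = 5 (α = 1): (1−12)(1−7)(1−6)(1−8) = (−11)·(−6)·(−5)·(−7) = 2310 ≡ 9, so v_5 = 9^{−1} = 3 (mod 13).
  v = [2, 10, 8, 3, 3].
Step 2: syndromes of r = [4, 10, 12, 8, 9] (all sums mod 13).
  S_0 = Σ v_i r_i = 2·4 + 10·10 + 8·12 + 3·8 + 3·9 = 255 ≡ 8.
  S_1 = Σ v_i α_i r_i = 2·12·4 + 10·7·10 + 8·6·12 + 3·8·8 + 3·1·9 = 1591 ≡ 5.
  α_i^2 mod 13 = [1, 10, 10, 12, 1].
  S_2 = Σ v_i α_i^2 r_i = 2·1·4 + 10·10·10 + 8·10·12 + 3·12·8 + 3·1·9 = 2283 ≡ 8.
  S = (8, 5, 8) ≠ 0, so r is not a codeword (an error is present).
Step 3: locate the error. For a single error e at position i, S_ℓ = v_i·e·α_i^ℓ, so α_err = S_1/S_0.
  S_0^{−1} = 8^{−1} = 5 (mod 13), so α_err = 5·5 = 25 ≡ 12 = α_1. Error position i = 1.
  Consistency check: S_2/S_1 = 8·8 = 64 ≡ 12 = α_err ✓ (single-error assumption holds).
Step 4: error magnitude e = S_0/v_1 = S_0·∏_{j≠1}(α_1 − α_j) = 8·7 = 56 ≡ 4 (mod 13).
Step 5: correct position 1: c_1 = r_1 − e = 4 − 4 ≡ 0 (mod 13). Hence c = [0, 10, 12, 8, 9].
  Check: interpolating c through the α_i gives m(x) = 11 + 11·x (degree < 2) with m(α_i) = c_i for every i, so c is indeed a codeword.


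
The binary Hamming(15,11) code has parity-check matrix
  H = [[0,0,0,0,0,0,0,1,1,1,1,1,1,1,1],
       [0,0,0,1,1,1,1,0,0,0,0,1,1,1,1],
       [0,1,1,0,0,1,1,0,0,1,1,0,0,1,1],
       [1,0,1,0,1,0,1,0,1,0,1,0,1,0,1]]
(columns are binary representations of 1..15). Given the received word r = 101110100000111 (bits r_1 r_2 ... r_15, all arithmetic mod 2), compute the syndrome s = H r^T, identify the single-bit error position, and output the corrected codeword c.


s = (1, 0, 0, 0)^T, error position = 8, corrected codeword c = 101110110000111

Compute s = H r^T mod 2 one row at a time:
  s_1 = 0 + 0 + 0 + 0 + 0 + 1 + 1 + 1 = 3 ≡ 1 (mod 2).
  s_2 = 1 + 1 + 0 + 1 + 0 + 1 + 1 + 1 = 6 ≡ 0 (mod 2).
  s_3 = 0 + 1 + 0 + 1 + 0 + 0 + 1 + 1 = 4 ≡ 0 (mod 2).
  s_4 = 1 + 1 + 1 + 1 + 0 + 0 + 1 + 1 = 6 ≡ 0 (mod 2).
s = (1, 0, 0, 0)^T — this equals column 8 of H (binary 1000), so error is at position 8.
Correct: flip bit 8 of r = 101110100000111 to get c = 101110110000111.


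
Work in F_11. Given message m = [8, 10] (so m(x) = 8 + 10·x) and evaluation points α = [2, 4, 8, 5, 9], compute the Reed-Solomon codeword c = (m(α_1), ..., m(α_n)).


c = [6, 4, 0, 3, 10]

Message polynomial: m(x) = 8 + 10·x (mod 11).
For each evaluation point α_i, compute m(α_i) mod 11:
  α_1 = 2: Horner steps 10 → 6, so m(2) = 6.
  α_2 = 4: Horner steps 10 → 4, so m(4) = 4.
  α_3 = 8: Horner steps 10 → 0, so m(8) = 0.
  α_4 = 5: Horner steps 10 → 3, so m(5) = 3.
  α_5 = 9: Horner steps 10 → 10, so m(9) = 10.
Codeword c = [6, 4, 0, 3, 10] ∈ F_11^5.


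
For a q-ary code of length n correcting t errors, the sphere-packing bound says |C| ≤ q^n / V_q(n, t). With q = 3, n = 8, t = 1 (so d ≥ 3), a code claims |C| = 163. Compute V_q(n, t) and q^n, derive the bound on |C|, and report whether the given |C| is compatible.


V_q(n, t) = 17, q^n = 6561, Hamming bound = 385, |C| = 163 ≤ bound (satisfied).

Step 1: Compute V_q(n, t) = Σ_{j=0}^1 C(n, j) (q−1)^j.
  j = 0: C(8,0)·(2)^0 = 1·1 = 1.
  j = 1: C(8,1)·(2)^1 = 8·2 = 16.
  V_q(n, t) = 1 + 16 = 17.
Step 2: q^n = 3^8 = 6561.
Step 3: Hamming bound ⌊q^n / V_q(n,t)⌋ = ⌊6561/17⌋ = 385.
Step 4: Compare |C| = 163 to 385: satisfied.
The claimed |C| lies below the Hamming bound.


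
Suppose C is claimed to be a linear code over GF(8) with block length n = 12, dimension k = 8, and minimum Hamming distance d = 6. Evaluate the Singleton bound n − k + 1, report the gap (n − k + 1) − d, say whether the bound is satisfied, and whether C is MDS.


Singleton RHS = n − k + 1 = 5, slack = -1, bound violated (no such code; not MDS).

Singleton bound: d ≤ n − k + 1.
Here n = 12, k = 8, so n − k + 1 = 5.
Given d = 6, check d ≤ 5: NO.
Slack = (n − k + 1) − d = -1.
The slack is negative: d = 6 exceeds n − k + 1 = 5 by 1, so the Singleton bound is violated and no linear [12, 8, 6]_8 code can exist. In particular it is not MDS (MDS requires d = n − k + 1 exactly).
Description: the claimed parameters are [12, 8, 6]_8; such a code would be impossible (violates the Singleton bound).


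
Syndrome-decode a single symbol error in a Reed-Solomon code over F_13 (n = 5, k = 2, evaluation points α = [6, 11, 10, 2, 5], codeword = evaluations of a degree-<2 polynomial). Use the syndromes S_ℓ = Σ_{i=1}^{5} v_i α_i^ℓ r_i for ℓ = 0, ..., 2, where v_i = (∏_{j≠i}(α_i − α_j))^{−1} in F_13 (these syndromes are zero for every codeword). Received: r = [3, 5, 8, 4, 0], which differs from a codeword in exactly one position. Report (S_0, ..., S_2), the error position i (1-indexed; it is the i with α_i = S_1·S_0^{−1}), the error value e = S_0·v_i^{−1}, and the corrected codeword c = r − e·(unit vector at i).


S = (5, 11, 6), error at position 3, error magnitude e = 6, c = [3, 5, 2, 4, 0].

Step 1: column multipliers v_i = (∏_{j≠i}(α_i − α_j))^{−1} mod 13.
  i = 1 (α = 6): (6−11)(6−10)(6−2)(6−5) = (−5)·(−4)·4·1 = 80 ≡ 2, so v_1 = 2^{−1} = 7 (mod 13).
  i = 2 (α = 11): (11−6)(11−10)(11−2)(11−5) = 5·1·9·6 = 270 ≡ 10, so v_2 = 10^{−1} = 4 (mod 13).
  i = 3 (α = 10): (10−6)(10−11)(10−2)(10−5) = 4·(−1)·8·5 = −160 ≡ 9, so v_3 = 9^{−1} = 3 (mod 13).
  i = 4 (α = 2): (2−6)(2−11)(2−10)(2−5) = (−4)·(−9)·(−8)·(−3) = 864 ≡ 6, so v_4 = 6^{−1} = 11 (mod 13).
  i = 5 (α = 5): (5−6)(5−11)(5−10)(5−2) = (−1)·(−6)·(−5)·3 = −90 ≡ 1, so v_5 = 1^{−1} = 1 (mod 13).
  v = [7, 4, 3, 11, 1].
Step 2: syndromes of r = [3, 5, 8, 4, 0] (all sums mod 13).
  S_0 = Σ v_i r_i = 7·3 + 4·5 + 3·8 + 11·4 + 1·0 = 109 ≡ 5.
  S_1 = Σ v_i α_i r_i = 7·6·3 + 4·11·5 + 3·10·8 + 11·2·4 + 1·5·0 = 674 ≡ 11.
  α_i^2 mod 13 = [10, 4, 9, 4, 12].
  S_2 = Σ v_i α_i^2 r_i = 7·10·3 + 4·4·5 + 3·9·8 + 11·4·4 + 1·12·0 = 682 ≡ 6.
  S = (5, 11, 6) ≠ 0, so r is not a codeword (an error is present).
Step 3: locate the error. For a single error e at position i, S_ℓ = v_i·e·α_i^ℓ, so α_err = S_1/S_0.
  S_0^{−1} = 5^{−1} = 8 (mod 13), so α_err = 11·8 = 88 ≡ 10 = α_3. Error position i = 3.
  Consistency check: S_2/S_1 = 6·6 = 36 ≡ 10 = α_err ✓ (single-error assumption holds).
Step 4: error magnitude e = S_0/v_3 = S_0·∏_{j≠3}(α_3 − α_j) = 5·9 = 45 ≡ 6 (mod 13).
Step 5: correct position 3: c_3 = r_3 − e = 8 − 6 ≡ 2 (mod 13). Hence c = [3, 5, 2, 4, 0].
  Check: interpolating c through the α_i gives m(x) = 11 + 3·x (degree < 2) with m(α_i) = c_i for every i, so c is indeed a codeword.


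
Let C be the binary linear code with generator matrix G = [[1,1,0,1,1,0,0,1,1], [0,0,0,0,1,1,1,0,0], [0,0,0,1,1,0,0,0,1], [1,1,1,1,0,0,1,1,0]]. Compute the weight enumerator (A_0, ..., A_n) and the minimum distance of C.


Weight distribution: A_0 = 1, A_3 = 5, A_4 = 3, A_6 = 4, A_7 = 3. Minimum distance d = 3.

Enumerate all 2^4 = 16 messages m ∈ F_2^4.
For each, compute codeword c = mG in F_2^9, then tally its weight.
  m = 0000 → c = 000000000, weight = 0.
  m = 1000 → c = 110110011, weight = 6.
  m = 0100 → c = 000011100, weight = 3.
  m = 1100 → c = 110101111, weight = 7.
  m = 0010 → c = 000110001, weight = 3.
  m = 1010 → c = 110000010, weight = 3.
  m = 0110 → c = 000101101, weight = 4.
  m = 1110 → c = 110011110, weight = 6.
  m = 0001 → c = 111100110, weight = 6.
  m = 1001 → c = 001010101, weight = 4.
  m = 0101 → c = 111111010, weight = 7.
  m = 1101 → c = 001001001, weight = 3.
  m = 0011 → c = 111010111, weight = 7.
  m = 1011 → c = 001100100, weight = 3.
  m = 0111 → c = 111001011, weight = 6.
  m = 1111 → c = 001111000, weight = 4.
Tally weights:
  weight 0: 1 codewords.
  weight 3: 5 codewords.
  weight 4: 3 codewords.
  weight 6: 4 codewords.
  weight 7: 3 codewords.
Minimum distance d = smallest w > 0 with A_w > 0 = 3.
Sanity: Σ A_w = 16 = 2^4 = 16 ✓.


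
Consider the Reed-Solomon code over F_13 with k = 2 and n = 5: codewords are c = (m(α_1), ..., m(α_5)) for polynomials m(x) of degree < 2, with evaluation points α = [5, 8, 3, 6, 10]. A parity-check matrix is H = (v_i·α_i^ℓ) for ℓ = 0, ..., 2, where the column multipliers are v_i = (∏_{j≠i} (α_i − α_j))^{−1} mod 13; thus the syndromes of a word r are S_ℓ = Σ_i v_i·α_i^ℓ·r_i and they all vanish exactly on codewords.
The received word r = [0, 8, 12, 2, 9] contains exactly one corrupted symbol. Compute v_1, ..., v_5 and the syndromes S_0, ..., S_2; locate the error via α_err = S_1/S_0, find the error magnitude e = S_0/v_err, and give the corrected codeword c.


S = (9, 2, 12), error at position 4, error magnitude e = 8, c = [0, 8, 12, 7, 9].

Step 1: column multipliers v_i = (∏_{j≠i}(α_i − α_j))^{−1} mod 13.
  i = 1 (α = 5): (5−8)(5−3)(5−6)(5−10) = (−3)·2·(−1)·(−5) = −30 ≡ 9, so v_1 = 9^{−1} = 3 (mod 13).
  i = 2 (α = 8): (8−5)(8−3)(8−6)(8−10) = 3·5·2·(−2) = −60 ≡ 5, so v_2 = 5^{−1} = 8 (mod 13).
  i = 3 (α = 3): (3−5)(3−8)(3−6)(3−10) = (−2)·(−5)·(−3)·(−7) = 210 ≡ 2, so v_3 = 2^{−1} = 7 (mod 13).
  i = 4 (α = 6): (6−5)(6−8)(6−3)(6−10) = 1·(−2)·3·(−4) = 24 ≡ 11, so v_4 = 11^{−1} = 6 (mod 13).
  i = 5 (α = 10): (10−5)(10−8)(10−3)(10−6) = 5·2·7·4 = 280 ≡ 7, so v_5 = 7^{−1} = 2 (mod 13).
  v = [3, 8, 7, 6, 2].
Step 2: syndromes of r = [0, 8, 12, 2, 9] (all sums mod 13).
  S_0 = Σ v_i r_i = 3·0 + 8·8 + 7·12 + 6·2 + 2·9 = 178 ≡ 9.
  S_1 = Σ v_i α_i r_i = 3·5·0 + 8·8·8 + 7·3·12 + 6·6·2 + 2·10·9 = 1016 ≡ 2.
  α_i^2 mod 13 = [12, 12, 9, 10, 9].
  S_2 = Σ v_i α_i^2 r_i = 3·12·0 + 8·12·8 + 7·9·12 + 6·10·2 + 2·9·9 = 1806 ≡ 12.
  S = (9, 2, 12) ≠ 0, so r is not a codeword (an error is present).
Step 3: locate the error. For a single error e at position i, S_ℓ = v_i·e·α_i^ℓ, so α_err = S_1/S_0.
  S_0^{−1} = 9^{−1} = 3 (mod 13), so α_err = 2·3 = 6 ≡ 6 = α_4. Error position i = 4.
  Consistency check: S_2/S_1 = 12·7 = 84 ≡ 6 = α_err ✓ (single-error assumption holds).
Step 4: error magnitude e = S_0/v_4 = S_0·∏_{j≠4}(α_4 − α_j) = 9·11 = 99 ≡ 8 (mod 13).
Step 5: correct position 4: c_4 = r_4 − e = 2 − 8 ≡ 7 (mod 13). Hence c = [0, 8, 12, 7, 9].
  Check: interpolating c through the α_i gives m(x) = 4 + 7·x (degree < 2) with m(α_i) = c_i for every i, so c is indeed a codeword.


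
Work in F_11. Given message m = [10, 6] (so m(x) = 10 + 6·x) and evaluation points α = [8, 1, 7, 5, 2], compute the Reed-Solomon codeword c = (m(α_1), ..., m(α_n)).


c = [3, 5, 8, 7, 0]

Message polynomial: m(x) = 10 + 6·x (mod 11).
For each evaluation point α_i, compute m(α_i) mod 11:
  α_1 = 8: Horner steps 6 → 3, so m(8) = 3.
  α_2 = 1: Horner steps 6 → 5, so m(1) = 5.
  α_3 = 7: Horner steps 6 → 8, so m(7) = 8.
  α_4 = 5: Horner steps 6 → 7, so m(5) = 7.
  α_5 = 2: Horner steps 6 → 0, so m(2) = 0.
Codeword c = [3, 5, 8, 7, 0] ∈ F_11^5.


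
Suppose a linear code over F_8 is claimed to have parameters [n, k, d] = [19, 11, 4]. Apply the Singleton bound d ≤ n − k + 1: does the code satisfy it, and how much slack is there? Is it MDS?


Singleton RHS = n − k + 1 = 9, slack = 5, bound satisfied, not MDS.

Singleton bound: d ≤ n − k + 1.
Here n = 19, k = 11, so n − k + 1 = 9.
Given d = 4, check d ≤ 9: YES.
Slack = (n − k + 1) − d = 5.
The code is NOT MDS (slack = 5 > 0).
Description: the claimed parameters are [19, 11, 4]_8; such a code would be non-MDS.


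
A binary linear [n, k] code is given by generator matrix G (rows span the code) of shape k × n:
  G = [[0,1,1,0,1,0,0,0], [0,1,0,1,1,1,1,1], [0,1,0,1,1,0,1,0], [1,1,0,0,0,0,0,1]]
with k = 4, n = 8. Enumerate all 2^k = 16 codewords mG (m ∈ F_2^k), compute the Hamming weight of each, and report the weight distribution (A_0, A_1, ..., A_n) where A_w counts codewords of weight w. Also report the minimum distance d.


Weight distribution: A_0 = 1, A_2 = 1, A_3 = 4, A_4 = 3, A_5 = 4, A_6 = 3. Minimum distance d = 2.

Enumerate all 2^4 = 16 messages m ∈ F_2^4.
For each, compute codeword c = mG in F_2^8, then tally its weight.
  m = 0000 → c = 00000000, weight = 0.
  m = 1000 → c = 01101000, weight = 3.
  m = 0100 → c = 01011111, weight = 6.
  m = 1100 → c = 00110111, weight = 5.
  m = 0010 → c = 01011010, weight = 4.
  m = 1010 → c = 00110010, weight = 3.
  m = 0110 → c = 00000101, weight = 2.
  m = 1110 → c = 01101101, weight = 5.
  m = 0001 → c = 11000001, weight = 3.
  m = 1001 → c = 10101001, weight = 4.
  m = 0101 → c = 10011110, weight = 5.
  m = 1101 → c = 11110110, weight = 6.
  m = 0011 → c = 10011011, weight = 5.
  m = 1011 → c = 11110011, weight = 6.
  m = 0111 → c = 11000100, weight = 3.
  m = 1111 → c = 10101100, weight = 4.
Tally weights:
  weight 0: 1 codewords.
  weight 2: 1 codewords.
  weight 3: 4 codewords.
  weight 4: 3 codewords.
  weight 5: 4 codewords.
  weight 6: 3 codewords.
Minimum distance d = smallest w > 0 with A_w > 0 = 2.
Sanity: Σ A_w = 16 = 2^4 = 16 ✓.


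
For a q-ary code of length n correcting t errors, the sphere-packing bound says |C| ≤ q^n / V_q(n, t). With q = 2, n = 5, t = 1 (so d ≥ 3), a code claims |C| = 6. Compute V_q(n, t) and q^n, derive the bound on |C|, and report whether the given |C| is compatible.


V_q(n, t) = 6, q^n = 32, Hamming bound = 5, |C| = 6 > bound (violated).

Step 1: Compute V_q(n, t) = Σ_{j=0}^1 C(n, j) (q−1)^j.
  j = 0: C(5,0)·(1)^0 = 1·1 = 1.
  j = 1: C(5,1)·(1)^1 = 5·1 = 5.
  V_q(n, t) = 1 + 5 = 6.
Step 2: q^n = 2^5 = 32.
Step 3: Hamming bound ⌊q^n / V_q(n,t)⌋ = ⌊32/6⌋ = 5.
Step 4: Compare |C| = 6 to 5: violated.
The claimed |C| lies above the Hamming bound, so no 2-ary code of length 5 with d ≥ 3 can have 6 codewords.


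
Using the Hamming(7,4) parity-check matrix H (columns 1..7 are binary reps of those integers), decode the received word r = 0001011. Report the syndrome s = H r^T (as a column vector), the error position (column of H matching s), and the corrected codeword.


s = (1, 0, 1)^T, error position = 5, corrected codeword c = 0001111

Compute s = H r^T mod 2 one row at a time:
  s_1 = 1 + 0 + 1 + 1 = 3 ≡ 1 (mod 2).
  s_2 = 0 + 0 + 1 + 1 = 2 ≡ 0 (mod 2).
  s_3 = 0 + 0 + 0 + 1 = 1 ≡ 1 (mod 2).
s = (1, 0, 1)^T — this equals column 5 of H (binary 101), so error is at position 5.
Correct: flip bit 5 of r = 0001011 to get c = 0001111.


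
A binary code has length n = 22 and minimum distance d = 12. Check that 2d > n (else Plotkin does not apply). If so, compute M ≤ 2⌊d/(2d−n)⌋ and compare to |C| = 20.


Plotkin bound M ≤ 12; given |C| = 20 > bound (violated).

Check applicability: 2d = 24, n = 22.
2d − n = 2 > 0, so Plotkin applies.
Compute d/(2d−n) = 12/2 ≈ 6.0000.
⌊d/(2d−n)⌋ = 6.
Plotkin bound: M ≤ 2·6 = 12.
Given |C| = 20, check: VIOLATED.
This |C| is above the Plotkin bound, so no binary code with n = 22, d = 12 and 20 codewords exists.


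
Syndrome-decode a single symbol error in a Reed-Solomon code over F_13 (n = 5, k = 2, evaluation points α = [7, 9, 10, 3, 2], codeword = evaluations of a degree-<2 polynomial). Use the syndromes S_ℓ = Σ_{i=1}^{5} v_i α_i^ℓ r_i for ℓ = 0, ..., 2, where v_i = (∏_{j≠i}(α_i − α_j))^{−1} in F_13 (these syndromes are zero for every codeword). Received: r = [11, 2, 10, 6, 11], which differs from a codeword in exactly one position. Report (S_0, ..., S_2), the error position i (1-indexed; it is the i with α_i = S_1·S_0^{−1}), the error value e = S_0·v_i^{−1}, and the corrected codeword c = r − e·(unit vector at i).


S = (4, 2, 1), error at position 1, error magnitude e = 12, c = [12, 2, 10, 6, 11].

Step 1: column multipliers v_i = (∏_{j≠i}(α_i − α_j))^{−1} mod 13.
  i = 1 (α = 7): (7−9)(7−10)(7−3)(7−2) = (−2)·(−3)·4·5 = 120 ≡ 3, so v_1 = 3^{−1} = 9 (mod 13).
  i = 2 (α = 9): (9−7)(9−10)(9−3)(9−2) = 2·(−1)·6·7 = −84 ≡ 7, so v_2 = 7^{−1} = 2 (mod 13).
  i = 3 (α = 10): (10−7)(10−9)(10−3)(10−2) = 3·1·7·8 = 168 ≡ 12, so v_3 = 12^{−1} = 12 (mod 13).
  i = 4 (α = 3): (3−7)(3−9)(3−10)(3−2) = (−4)·(−6)·(−7)·1 = −168 ≡ 1, so v_4 = 1^{−1} = 1 (mod 13).
  i = 5 (α = 2): (2−7)(2−9)(2−10)(2−3) = (−5)·(−7)·(−8)·(−1) = 280 ≡ 7, so v_5 = 7^{−1} = 2 (mod 13).
  v = [9, 2, 12, 1, 2].
Step 2: syndromes of r = [11, 2, 10, 6, 11] (all sums mod 13).
  S_0 = Σ v_i r_i = 9·11 + 2·2 + 12·10 + 1·6 + 2·11 = 251 ≡ 4.
  S_1 = Σ v_i α_i r_i = 9·7·11 + 2·9·2 + 12·10·10 + 1·3·6 + 2·2·11 = 1991 ≡ 2.
  α_i^2 mod 13 = [10, 3, 9, 9, 4].
  S_2 = Σ v_i α_i^2 r_i = 9·10·11 + 2·3·2 + 12·9·10 + 1·9·6 + 2·4·11 = 2224 ≡ 1.
  S = (4, 2, 1) ≠ 0, so r is not a codeword (an error is present).
Step 3: locate the error. For a single error e at position i, S_ℓ = v_i·e·α_i^ℓ, so α_err = S_1/S_0.
  S_0^{−1} = 4^{−1} = 10 (mod 13), so α_err = 2·10 = 20 ≡ 7 = α_1. Error position i = 1.
  Consistency check: S_2/S_1 = 1·7 = 7 ≡ 7 = α_err ✓ (single-error assumption holds).
Step 4: error magnitude e = S_0/v_1 = S_0·∏_{j≠1}(α_1 − α_j) = 4·3 = 12 ≡ 12 (mod 13).
Step 5: correct position 1: c_1 = r_1 − e = 11 − 12 ≡ 12 (mod 13). Hence c = [12, 2, 10, 6, 11].
  Check: interpolating c through the α_i gives m(x) = 8 + 8·x (degree < 2) with m(α_i) = c_i for every i, so c is indeed a codeword.


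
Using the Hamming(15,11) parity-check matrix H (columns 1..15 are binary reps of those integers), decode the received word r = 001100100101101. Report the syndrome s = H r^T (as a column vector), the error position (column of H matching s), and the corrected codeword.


s = (0, 1, 0, 0)^T, error position = 4, corrected codeword c = 001000100101101

Compute s = H r^T mod 2 one row at a time:
  s_1 = 0 + 0 + 1 + 0 + 1 + 1 + 0 + 1 = 4 ≡ 0 (mod 2).
  s_2 = 1 + 0 + 0 + 1 + 1 + 1 + 0 + 1 = 5 ≡ 1 (mod 2).
  s_3 = 0 + 1 + 0 + 1 + 1 + 0 + 0 + 1 = 4 ≡ 0 (mod 2).
  s_4 = 0 + 1 + 0 + 1 + 0 + 0 + 1 + 1 = 4 ≡ 0 (mod 2).
s = (0, 1, 0, 0)^T — this equals column 4 of H (binary 0100), so error is at position 4.
Correct: flip bit 4 of r = 001100100101101 to get c = 001000100101101.


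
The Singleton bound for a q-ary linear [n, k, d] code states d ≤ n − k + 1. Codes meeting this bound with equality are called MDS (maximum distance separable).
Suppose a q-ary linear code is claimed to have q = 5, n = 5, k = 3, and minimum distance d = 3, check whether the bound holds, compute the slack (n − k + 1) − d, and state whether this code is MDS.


Singleton RHS = n − k + 1 = 3, slack = 0, bound satisfied, MDS.

Singleton bound: d ≤ n − k + 1.
Here n = 5, k = 3, so n − k + 1 = 3.
Given d = 3, check d ≤ 3: YES.
Slack = (n − k + 1) − d = 0.
The code is MDS (slack = 0).
Description: the claimed parameters are [5, 3, 3]_5; such a code would be MDS (meets Singleton bound).


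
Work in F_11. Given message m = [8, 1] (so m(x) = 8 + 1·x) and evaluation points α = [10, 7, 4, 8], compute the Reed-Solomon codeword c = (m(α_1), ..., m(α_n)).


c = [7, 4, 1, 5]

Message polynomial: m(x) = 8 + 1·x (mod 11).
For each evaluation point α_i, compute m(α_i) mod 11:
  α_1 = 10: Horner steps 1 → 7, so m(10) = 7.
  α_2 = 7: Horner steps 1 → 4, so m(7) = 4.
  α_3 = 4: Horner steps 1 → 1, so m(4) = 1.
  α_4 = 8: Horner steps 1 → 5, so m(8) = 5.
Codeword c = [7, 4, 1, 5] ∈ F_11^4.


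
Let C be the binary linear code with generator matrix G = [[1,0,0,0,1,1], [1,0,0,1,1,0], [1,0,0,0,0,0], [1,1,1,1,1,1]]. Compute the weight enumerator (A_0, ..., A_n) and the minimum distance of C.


Weight distribution: A_0 = 1, A_1 = 1, A_2 = 3, A_3 = 6, A_4 = 3, A_5 = 1, A_6 = 1. Minimum distance d = 1.

Enumerate all 2^4 = 16 messages m ∈ F_2^4.
For each, compute codeword c = mG in F_2^6, then tally its weight.
  m = 0000 → c = 000000, weight = 0.
  m = 1000 → c = 100011, weight = 3.
  m = 0100 → c = 100110, weight = 3.
  m = 1100 → c = 000101, weight = 2.
  m = 0010 → c = 100000, weight = 1.
  m = 1010 → c = 000011, weight = 2.
  m = 0110 → c = 000110, weight = 2.
  m = 1110 → c = 100101, weight = 3.
  m = 0001 → c = 111111, weight = 6.
  m = 1001 → c = 011100, weight = 3.
  m = 0101 → c = 011001, weight = 3.
  m = 1101 → c = 111010, weight = 4.
  m = 0011 → c = 011111, weight = 5.
  m = 1011 → c = 111100, weight = 4.
  m = 0111 → c = 111001, weight = 4.
  m = 1111 → c = 011010, weight = 3.
Tally weights:
  weight 0: 1 codewords.
  weight 1: 1 codewords.
  weight 2: 3 codewords.
  weight 3: 6 codewords.
  weight 4: 3 codewords.
  weight 5: 1 codewords.
  weight 6: 1 codewords.
Minimum distance d = smallest w > 0 with A_w > 0 = 1.
Sanity: Σ A_w = 16 = 2^4 = 16 ✓.


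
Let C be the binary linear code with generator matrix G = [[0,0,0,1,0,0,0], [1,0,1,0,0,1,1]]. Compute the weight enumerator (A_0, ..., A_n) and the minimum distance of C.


Weight distribution: A_0 = 1, A_1 = 1, A_4 = 1, A_5 = 1. Minimum distance d = 1.

Enumerate all 2^2 = 4 messages m ∈ F_2^2.
For each, compute codeword c = mG in F_2^7, then tally its weight.
  m = 00 → c = 0000000, weight = 0.
  m = 10 → c = 0001000, weight = 1.
  m = 01 → c = 1010011, weight = 4.
  m = 11 → c = 1011011, weight = 5.
Tally weights:
  weight 0: 1 codewords.
  weight 1: 1 codewords.
  weight 4: 1 codewords.
  weight 5: 1 codewords.
Minimum distance d = smallest w > 0 with A_w > 0 = 1.
Sanity: Σ A_w = 4 = 2^2 = 4 ✓.


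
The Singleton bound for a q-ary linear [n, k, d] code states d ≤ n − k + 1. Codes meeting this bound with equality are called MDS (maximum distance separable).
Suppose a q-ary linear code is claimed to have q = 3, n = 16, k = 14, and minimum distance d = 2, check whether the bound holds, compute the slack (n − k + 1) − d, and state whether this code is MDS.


Singleton RHS = n − k + 1 = 3, slack = 1, bound satisfied, not MDS.

Singleton bound: d ≤ n − k + 1.
Here n = 16, k = 14, so n − k + 1 = 3.
Given d = 2, check d ≤ 3: YES.
Slack = (n − k + 1) − d = 1.
The code is NOT MDS (slack = 1 > 0).
Description: the claimed parameters are [16, 14, 2]_3; such a code would be non-MDS.


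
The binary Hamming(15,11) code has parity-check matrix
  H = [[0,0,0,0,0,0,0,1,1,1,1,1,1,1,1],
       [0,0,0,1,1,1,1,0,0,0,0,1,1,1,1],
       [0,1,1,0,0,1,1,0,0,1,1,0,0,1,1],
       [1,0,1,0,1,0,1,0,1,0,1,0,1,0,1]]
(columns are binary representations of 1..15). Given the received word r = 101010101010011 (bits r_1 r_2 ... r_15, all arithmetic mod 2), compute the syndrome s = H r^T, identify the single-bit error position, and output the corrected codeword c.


s = (0, 0, 1, 1)^T, error position = 3, corrected codeword c = 100010101010011

Compute s = H r^T mod 2 one row at a time:
  s_1 = 0 + 1 + 0 + 1 + 0 + 0 + 1 + 1 = 4 ≡ 0 (mod 2).
  s_2 = 0 + 1 + 0 + 1 + 0 + 0 + 1 + 1 = 4 ≡ 0 (mod 2).
  s_3 = 0 + 1 + 0 + 1 + 0 + 1 + 1 + 1 = 5 ≡ 1 (mod 2).
  s_4 = 1 + 1 + 1 + 1 + 1 + 1 + 0 + 1 = 7 ≡ 1 (mod 2).
s = (0, 0, 1, 1)^T — this equals column 3 of H (binary 0011), so error is at position 3.
Correct: flip bit 3 of r = 101010101010011 to get c = 100010101010011.


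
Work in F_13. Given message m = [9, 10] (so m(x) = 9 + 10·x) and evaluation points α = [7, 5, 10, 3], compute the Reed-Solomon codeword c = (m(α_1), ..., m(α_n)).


c = [1, 7, 5, 0]

Message polynomial: m(x) = 9 + 10·x (mod 13).
For each evaluation point α_i, compute m(α_i) mod 13:
  α_1 = 7: Horner steps 10 → 1, so m(7) = 1.
  α_2 = 5: Horner steps 10 → 7, so m(5) = 7.
  α_3 = 10: Horner steps 10 → 5, so m(10) = 5.
  α_4 = 3: Horner steps 10 → 0, so m(3) = 0.
Codeword c = [1, 7, 5, 0] ∈ F_13^4.
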